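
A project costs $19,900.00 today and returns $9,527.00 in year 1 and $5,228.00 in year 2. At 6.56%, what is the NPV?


Formula: NPV = C0 + C1/(1+r) + C2/(1+r)^2
Discount C1: $9,527.00 / (1 + 0.0656) = $8,940.50
Discount C2: $5,228.00 / (1 + 0.0656)^2 = $4,604.13
NPV = -$19,900.00 + $8,940.50 + $4,604.13 = -$6,355.37

-$6,355.37


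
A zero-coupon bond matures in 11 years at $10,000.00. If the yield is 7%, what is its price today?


Formula: Price = FV / (1 + r)^n
Substituting: Price = $10,000.00 / (1 + 0.07)^11
Discount factor: (1.07)^11 = 2.104852
Price = $10,000.00 / 2.104852 = $4,750.93

$4,750.93


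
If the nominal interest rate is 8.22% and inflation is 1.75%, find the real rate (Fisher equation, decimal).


Formula: (1 + r_real) = (1 + r_nom) / (1 + inflation)
Substituting: (1 + r_real) = 1.0822 / 1.0175
(1 + r_real) = 1.063587
r_real = 1.063587 - 1 = 0.063587

0.063587


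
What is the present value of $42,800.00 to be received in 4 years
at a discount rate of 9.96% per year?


Formula: PV = FV / (1 + r)^n
Substituting: PV = $42,800.00 / (1 + 0.0996)^4
Discount factor: (1.0996)^4 = 1.461972
PV = $42,800.00 / 1.461972 = $29,275.54

$29,275.54


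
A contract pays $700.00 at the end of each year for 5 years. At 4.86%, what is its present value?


Formula: PV = PMT * (1 - (1+r)^(-n)) / r
Discount factor: (1 + 0.0486)^(-5) = 0.788771
Bracket: 1 - 0.788771 = 0.211229
PV = $700.00 * 0.211229 / 0.0486 = $3,042.40

$3,042.40


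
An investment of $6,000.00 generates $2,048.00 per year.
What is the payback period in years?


Formula: Payback = investment / annual cash flow
Substituting: Payback = $6,000.00 / $2,048.00
Payback = 2.9297 years

2.9297 years


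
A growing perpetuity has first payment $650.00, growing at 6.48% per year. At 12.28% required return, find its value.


Formula: PV = C / (r - g)
Spread: r - g = 0.1228 - 0.0648 = 0.058
Substituting: PV = $650.00 / 0.058
PV = $11,206.90

$11,206.90


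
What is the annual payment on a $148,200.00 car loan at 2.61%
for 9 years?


Formula: PMT = PV * r / (1 - (1+r)^(-n))
Denominator: 1 - (1 + 0.0261)^(-9) = 0.206964
Numerator: $148,200.00 * 0.0261 = 3868.02
PMT = 3868.02 / 0.206964 = $18,689.32

$18,689.32


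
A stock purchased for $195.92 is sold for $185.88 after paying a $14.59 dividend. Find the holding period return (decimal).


Formula: HPR = (P1 - P0 + D) / P0
Gain: $185.88 - $195.92 + $14.59 = $4.55
HPR = $4.55 / $195.92 = 0.0232

0.0232


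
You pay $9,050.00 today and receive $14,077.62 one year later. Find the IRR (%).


Formula: IRR = C1/C0 - 1
Substituting: IRR = $14,077.62 / $9,050.00 - 1
Ratio: 1.555538 - 1 = 0.555538
IRR = 55.5538%

55.5538%


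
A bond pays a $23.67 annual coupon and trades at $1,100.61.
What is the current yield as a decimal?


Formula: Current yield = annual coupon / price
Substituting: CY = $23.67 / $1,100.61
CY = 0.021506

0.021506


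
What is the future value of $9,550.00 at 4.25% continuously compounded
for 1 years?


Formula: FV = P * e^(r*t)
Exponent: r*t = 0.0425 * 1 = 0.0425
e^(0.0425) = 1.043416
FV = $9,550.00 * 1.043416 = $9,964.62

$9,964.62


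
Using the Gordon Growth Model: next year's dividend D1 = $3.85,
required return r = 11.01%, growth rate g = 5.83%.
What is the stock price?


Formula: P = D1 / (r - g)
Spread: r - g = 0.1101 - 0.0583 = 0.0518
Substituting: P = $3.85 / 0.0518
P = $74.32

$74.32


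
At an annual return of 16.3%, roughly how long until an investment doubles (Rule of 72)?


Formula: Years ≈ 72 / r
Substituting: Years ≈ 72 / 16.3
Years ≈ 4.4

4.4 years


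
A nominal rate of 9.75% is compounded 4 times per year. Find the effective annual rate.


Formula: EAR = (1 + r/m)^m - 1
Period rate: r/m = 0.0975 / 4 = 0.024375
Compounding: (1 + 0.024375)^4 = 1.101123
EAR = 1.101123 - 1 = 0.101123

0.101123


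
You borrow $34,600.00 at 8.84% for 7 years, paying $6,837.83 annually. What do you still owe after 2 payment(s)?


Formula: Balance = PV*(1+r)^k - PMT*((1+r)^k - 1)/r
Growth: (1 + 0.0884)^2 = 1.184615
Accumulated factor: ((1+r)^k - 1)/r = 2.0884
Balance = $34,600.00 * 1.184615 - $6,837.83 * 2.0884
Balance = $26,707.54

$26,707.54


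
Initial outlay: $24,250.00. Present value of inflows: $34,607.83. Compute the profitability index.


Formula: PI = PV(cash flows) / initial investment
Substituting: PI = $34,607.83 / $24,250.00
PI = 1.4271

1.4271


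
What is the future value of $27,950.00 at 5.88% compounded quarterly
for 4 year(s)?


Formula: FV = P * (1 + r/m)^(m*t)
Period rate: r/m = 0.0588 / 4 = 0.0147
Total periods: m*t = 4 * 4 = 16
Growth factor: (1 + 0.0147)^16 = 1.262998
FV = $27,950.00 * 1.262998 = $35,300.79

$35,300.79


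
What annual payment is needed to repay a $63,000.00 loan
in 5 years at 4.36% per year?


Formula: PMT = PV * r / (1 - (1+r)^(-n))
Denominator: 1 - (1 + 0.0436)^(-5) = 0.192152
Numerator: $63,000.00 * 0.0436 = 2746.8
PMT = 2746.8 / 0.192152 = $14,294.93

$14,294.93


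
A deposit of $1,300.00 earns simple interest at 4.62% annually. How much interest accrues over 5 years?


Formula: I = P * r * t
Substituting: I = $1,300.00 * 0.0462 * 5
Step: I = $1,300.00 * 0.231
I = $300.30

$300.30


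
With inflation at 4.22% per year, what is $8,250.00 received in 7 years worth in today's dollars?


Formula: Real value = nominal / (1 + inflation)^years
Price level: (1 + 0.0422)^7 = 1.335542
Real value = $8,250.00 / 1.335542 = $6,177.27

$6,177.27


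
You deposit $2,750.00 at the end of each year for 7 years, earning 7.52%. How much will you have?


Formula: FV = PMT * ((1+r)^n - 1) / r
Growth factor: (1 + 0.0752)^7 = 1.661211
Numerator: 1.661211 - 1 = 0.661211
FV = $2,750.00 * 0.661211 / 0.0752 = $24,179.92

$24,179.92


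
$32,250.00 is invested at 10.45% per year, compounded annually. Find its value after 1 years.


Formula: FV = P * (1 + r)^n
Substituting: FV = $32,250.00 * (1 + 0.1045)^1
Growth factor: (1.1045)^1 = 1.1045
FV = $32,250.00 * 1.1045 = $35,620.13

$35,620.13


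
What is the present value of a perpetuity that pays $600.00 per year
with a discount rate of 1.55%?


Formula: PV = C / r
Substituting: PV = $600.00 / 0.0155
PV = $38,709.68

$38,709.68


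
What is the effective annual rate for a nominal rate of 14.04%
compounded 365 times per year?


Formula: EAR = (1 + r/m)^m - 1
Period rate: r/m = 0.1404 / 365 = 0.000385
Compounding: (1 + 0.000385)^365 = 1.150703
EAR = 1.150703 - 1 = 0.150703

0.150703


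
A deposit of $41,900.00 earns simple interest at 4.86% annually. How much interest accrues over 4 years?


Formula: I = P * r * t
Substituting: I = $41,900.00 * 0.0486 * 4
Step: I = $41,900.00 * 0.1944
I = $8,145.36

$8,145.36


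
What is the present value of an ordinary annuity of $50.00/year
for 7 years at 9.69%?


Formula: PV = PMT * (1 - (1+r)^(-n)) / r
Discount factor: (1 + 0.0969)^(-7) = 0.523396
Bracket: 1 - 0.523396 = 0.476604
PV = $50.00 * 0.476604 / 0.0969 = $245.93

$245.93


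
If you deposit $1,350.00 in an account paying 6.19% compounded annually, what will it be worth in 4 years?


Formula: FV = P * (1 + r)^n
Substituting: FV = $1,350.00 * (1 + 0.0619)^4
Growth factor: (1.0619)^4 = 1.271553
FV = $1,350.00 * 1.271553 = $1,716.60

$1,716.60


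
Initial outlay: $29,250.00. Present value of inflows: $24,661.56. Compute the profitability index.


Formula: PI = PV(cash flows) / initial investment
Substituting: PI = $24,661.56 / $29,250.00
PI = 0.8431

0.8431


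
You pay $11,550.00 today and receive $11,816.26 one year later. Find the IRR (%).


Formula: IRR = C1/C0 - 1
Substituting: IRR = $11,816.26 / $11,550.00 - 1
Ratio: 1.023053 - 1 = 0.023053
IRR = 2.3053%

2.3053%


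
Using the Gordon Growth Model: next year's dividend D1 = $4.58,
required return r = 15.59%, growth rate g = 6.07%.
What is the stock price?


Formula: P = D1 / (r - g)
Spread: r - g = 0.1559 - 0.0607 = 0.0952
Substituting: P = $4.58 / 0.0952
P = $48.11

$48.11


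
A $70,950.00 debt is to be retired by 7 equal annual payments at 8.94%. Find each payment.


Formula: PMT = PV * r / (1 - (1+r)^(-n))
Denominator: 1 - (1 + 0.0894)^(-7) = 0.450853
Numerator: $70,950.00 * 0.0894 = 6342.93
PMT = 6342.93 / 0.450853 = $14,068.72

$14,068.72


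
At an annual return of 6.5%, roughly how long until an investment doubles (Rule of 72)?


Formula: Years ≈ 72 / r
Substituting: Years ≈ 72 / 6.5
Years ≈ 11.1

11.1 years


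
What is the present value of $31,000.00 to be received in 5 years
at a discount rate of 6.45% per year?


Formula: PV = FV / (1 + r)^n
Substituting: PV = $31,000.00 / (1 + 0.0645)^5
Discount factor: (1.0645)^5 = 1.366874
PV = $31,000.00 / 1.366874 = $22,679.49

$22,679.49


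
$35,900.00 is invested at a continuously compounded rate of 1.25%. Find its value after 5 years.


Formula: FV = P * e^(r*t)
Exponent: r*t = 0.0125 * 5 = 0.0625
e^(0.0625) = 1.064494
FV = $35,900.00 * 1.064494 = $38,215.35

$38,215.35


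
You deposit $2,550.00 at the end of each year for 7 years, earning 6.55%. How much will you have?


Formula: FV = PMT * ((1+r)^n - 1) / r
Growth factor: (1 + 0.0655)^7 = 1.559101
Numerator: 1.559101 - 1 = 0.559101
FV = $2,550.00 * 0.559101 / 0.0655 = $21,766.52

$21,766.52


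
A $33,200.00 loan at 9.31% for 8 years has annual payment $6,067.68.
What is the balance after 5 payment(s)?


Formula: Balance = PV*(1+r)^k - PMT*((1+r)^k - 1)/r
Growth: (1 + 0.0931)^5 = 1.560628
Accumulated factor: ((1+r)^k - 1)/r = 6.021786
Balance = $33,200.00 * 1.560628 - $6,067.68 * 6.021786
Balance = $15,274.59

$15,274.59


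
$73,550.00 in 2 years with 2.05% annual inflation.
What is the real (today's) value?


Formula: Real value = nominal / (1 + inflation)^years
Price level: (1 + 0.0205)^2 = 1.04142
Real value = $73,550.00 / 1.04142 = $70,624.71

$70,624.71


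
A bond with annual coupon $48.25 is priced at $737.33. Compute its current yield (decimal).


Formula: Current yield = annual coupon / price
Substituting: CY = $48.25 / $737.33
CY = 0.065439

0.065439


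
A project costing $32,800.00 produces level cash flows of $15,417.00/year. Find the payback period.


Formula: Payback = investment / annual cash flow
Substituting: Payback = $32,800.00 / $15,417.00
Payback = 2.1275 years

2.1275 years


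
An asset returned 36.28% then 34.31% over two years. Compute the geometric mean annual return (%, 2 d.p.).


Formula: Geometric mean = ((1+r1)*(1+r2))^(1/2) - 1
Product: (1 + 0.3628) * (1 + 0.3431) = 1.3628 * 1.3431 = 1.830377
Square root: 1.830377^0.5 = 1.352914
Geometric mean = 1.352914 - 1 = 0.352914
As percentage: 35.29%

35.29%


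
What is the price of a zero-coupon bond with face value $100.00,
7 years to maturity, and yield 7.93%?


Formula: Price = FV / (1 + r)^n
Substituting: Price = $100.00 / (1 + 0.0793)^7
Discount factor: (1.0793)^7 = 1.706064
Price = $100.00 / 1.706064 = $58.61

$58.61


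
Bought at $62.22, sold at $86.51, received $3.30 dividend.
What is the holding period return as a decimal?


Formula: HPR = (P1 - P0 + D) / P0
Gain: $86.51 - $62.22 + $3.30 = $27.59
HPR = $27.59 / $62.22 = 0.4434

0.4434


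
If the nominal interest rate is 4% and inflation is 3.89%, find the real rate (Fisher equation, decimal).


Formula: (1 + r_real) = (1 + r_nom) / (1 + inflation)
Substituting: (1 + r_real) = 1.04 / 1.0389
(1 + r_real) = 1.001059
r_real = 1.001059 - 1 = 0.001059

0.001059


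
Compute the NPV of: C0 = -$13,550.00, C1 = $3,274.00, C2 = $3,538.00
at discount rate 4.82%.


Formula: NPV = C0 + C1/(1+r) + C2/(1+r)^2
Discount C1: $3,274.00 / (1 + 0.0482) = $3,123.45
Discount C2: $3,538.00 / (1 + 0.0482)^2 = $3,220.10
NPV = -$13,550.00 + $3,123.45 + $3,220.10 = -$7,206.45

-$7,206.45


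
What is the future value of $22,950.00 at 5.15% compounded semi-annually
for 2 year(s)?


Formula: FV = P * (1 + r/m)^(m*t)
Period rate: r/m = 0.0515 / 2 = 0.02575
Total periods: m*t = 2 * 2 = 4
Growth factor: (1 + 0.02575)^4 = 1.107047
FV = $22,950.00 * 1.107047 = $25,406.73

$25,406.73


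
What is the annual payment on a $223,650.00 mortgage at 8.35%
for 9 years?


Formula: PMT = PV * r / (1 - (1+r)^(-n))
Denominator: 1 - (1 + 0.0835)^(-9) = 0.514108
Numerator: $223,650.00 * 0.0835 = 18674.775
PMT = 18674.775 / 0.514108 = $36,324.62

$36,324.62


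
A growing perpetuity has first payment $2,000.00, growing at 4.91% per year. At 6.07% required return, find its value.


Formula: PV = C / (r - g)
Spread: r - g = 0.0607 - 0.0491 = 0.0116
Substituting: PV = $2,000.00 / 0.0116
PV = $172,413.79

$172,413.79


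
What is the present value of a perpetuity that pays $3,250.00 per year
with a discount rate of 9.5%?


Formula: PV = C / r
Substituting: PV = $3,250.00 / 0.095
PV = $34,210.53

$34,210.53


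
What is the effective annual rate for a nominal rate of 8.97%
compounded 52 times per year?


Formula: EAR = (1 + r/m)^m - 1
Period rate: r/m = 0.0897 / 52 = 0.001725
Compounding: (1 + 0.001725)^52 = 1.093762
EAR = 1.093762 - 1 = 0.093762

0.093762


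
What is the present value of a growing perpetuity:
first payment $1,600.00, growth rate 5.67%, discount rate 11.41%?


Formula: PV = C / (r - g)
Spread: r - g = 0.1141 - 0.0567 = 0.0574
Substituting: PV = $1,600.00 / 0.0574
PV = $27,874.56

$27,874.56


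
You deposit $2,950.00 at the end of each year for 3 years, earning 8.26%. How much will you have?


Formula: FV = PMT * ((1+r)^n - 1) / r
Growth factor: (1 + 0.0826)^3 = 1.268832
Numerator: 1.268832 - 1 = 0.268832
FV = $2,950.00 * 0.268832 / 0.0826 = $9,601.14

$9,601.14


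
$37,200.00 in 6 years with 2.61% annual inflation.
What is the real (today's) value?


Formula: Real value = nominal / (1 + inflation)^years
Price level: (1 + 0.0261)^6 = 1.167181
Real value = $37,200.00 / 1.167181 = $31,871.67

$31,871.67


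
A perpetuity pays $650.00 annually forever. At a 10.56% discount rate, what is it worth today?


Formula: PV = C / r
Substituting: PV = $650.00 / 0.1056
PV = $6,155.30

$6,155.30


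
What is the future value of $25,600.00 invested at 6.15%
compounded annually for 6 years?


Formula: FV = P * (1 + r)^n
Substituting: FV = $25,600.00 * (1 + 0.0615)^6
Growth factor: (1.0615)^6 = 1.430606
FV = $25,600.00 * 1.430606 = $36,623.51

$36,623.51


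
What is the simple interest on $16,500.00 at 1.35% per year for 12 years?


Formula: I = P * r * t
Substituting: I = $16,500.00 * 0.0135 * 12
Step: I = $16,500.00 * 0.162
I = $2,673.00

$2,673.00


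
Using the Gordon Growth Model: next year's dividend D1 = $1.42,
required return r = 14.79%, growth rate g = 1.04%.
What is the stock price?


Formula: P = D1 / (r - g)
Spread: r - g = 0.1479 - 0.0104 = 0.1375
Substituting: P = $1.42 / 0.1375
P = $10.33

$10.33


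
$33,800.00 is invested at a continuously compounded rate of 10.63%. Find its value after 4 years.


Formula: FV = P * e^(r*t)
Exponent: r*t = 0.1063 * 4 = 0.4252
e^(0.4252) = 1.529896
FV = $33,800.00 * 1.529896 = $51,710.50

$51,710.50


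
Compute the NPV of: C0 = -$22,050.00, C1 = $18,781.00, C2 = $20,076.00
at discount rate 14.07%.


Formula: NPV = C0 + C1/(1+r) + C2/(1+r)^2
Discount C1: $18,781.00 / (1 + 0.1407) = $16,464.45
Discount C2: $20,076.00 / (1 + 0.1407)^2 = $15,428.88
NPV = -$22,050.00 + $16,464.45 + $15,428.88 = $9,843.33

$9,843.33


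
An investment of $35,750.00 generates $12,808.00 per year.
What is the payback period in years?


Formula: Payback = investment / annual cash flow
Substituting: Payback = $35,750.00 / $12,808.00
Payback = 2.7912 years

2.7912 years


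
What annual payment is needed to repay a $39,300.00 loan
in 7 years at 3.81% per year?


Formula: PMT = PV * r / (1 - (1+r)^(-n))
Denominator: 1 - (1 + 0.0381)^(-7) = 0.230293
Numerator: $39,300.00 * 0.0381 = 1497.33
PMT = 1497.33 / 0.230293 = $6,501.86

$6,501.86


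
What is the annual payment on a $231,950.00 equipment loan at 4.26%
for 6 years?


Formula: PMT = PV * r / (1 - (1+r)^(-n))
Denominator: 1 - (1 + 0.0426)^(-6) = 0.221437
Numerator: $231,950.00 * 0.0426 = 9881.07
PMT = 9881.07 / 0.221437 = $44,622.46

$44,622.46


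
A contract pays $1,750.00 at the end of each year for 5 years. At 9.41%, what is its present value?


Formula: PV = PMT * (1 - (1+r)^(-n)) / r
Discount factor: (1 + 0.0941)^(-5) = 0.637845
Bracket: 1 - 0.637845 = 0.362155
PV = $1,750.00 * 0.362155 / 0.0941 = $6,735.09

$6,735.09


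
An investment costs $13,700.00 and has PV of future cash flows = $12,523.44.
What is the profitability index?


Formula: PI = PV(cash flows) / initial investment
Substituting: PI = $12,523.44 / $13,700.00
PI = 0.9141

0.9141


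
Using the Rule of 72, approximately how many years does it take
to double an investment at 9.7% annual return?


Formula: Years ≈ 72 / r
Substituting: Years ≈ 72 / 9.7
Years ≈ 7.4

7.4 years


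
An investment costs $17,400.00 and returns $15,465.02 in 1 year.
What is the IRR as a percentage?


Formula: IRR = C1/C0 - 1
Substituting: IRR = $15,465.02 / $17,400.00 - 1
Ratio: 0.888794 - 1 = -0.111206
IRR = -11.1206%

-11.1206%


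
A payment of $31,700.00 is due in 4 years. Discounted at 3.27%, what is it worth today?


Formula: PV = FV / (1 + r)^n
Substituting: PV = $31,700.00 / (1 + 0.0327)^4
Discount factor: (1.0327)^4 = 1.137357
PV = $31,700.00 / 1.137357 = $27,871.64

$27,871.64


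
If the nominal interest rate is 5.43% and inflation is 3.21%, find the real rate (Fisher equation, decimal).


Formula: (1 + r_real) = (1 + r_nom) / (1 + inflation)
Substituting: (1 + r_real) = 1.0543 / 1.0321
(1 + r_real) = 1.02151
r_real = 1.02151 - 1 = 0.02151

0.02151


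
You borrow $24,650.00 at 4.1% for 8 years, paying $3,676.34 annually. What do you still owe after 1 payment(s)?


Formula: Balance = PV*(1+r)^k - PMT*((1+r)^k - 1)/r
Growth: (1 + 0.041)^1 = 1.041
Accumulated factor: ((1+r)^k - 1)/r = 1.0
Balance = $24,650.00 * 1.041 - $3,676.34 * 1.0
Balance = $21,984.31

$21,984.31


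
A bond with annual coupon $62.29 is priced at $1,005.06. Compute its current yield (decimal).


Formula: Current yield = annual coupon / price
Substituting: CY = $62.29 / $1,005.06
CY = 0.061976

0.061976


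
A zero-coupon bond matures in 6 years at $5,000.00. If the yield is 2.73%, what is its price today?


Formula: Price = FV / (1 + r)^n
Substituting: Price = $5,000.00 / (1 + 0.0273)^6
Discount factor: (1.0273)^6 = 1.175395
Price = $5,000.00 / 1.175395 = $4,253.89

$4,253.89


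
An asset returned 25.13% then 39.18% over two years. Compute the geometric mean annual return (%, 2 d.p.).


Formula: Geometric mean = ((1+r1)*(1+r2))^(1/2) - 1
Product: (1 + 0.2513) * (1 + 0.3918) = 1.2513 * 1.3918 = 1.741559
Square root: 1.741559^0.5 = 1.319682
Geometric mean = 1.319682 - 1 = 0.319682
As percentage: 31.97%

31.97%


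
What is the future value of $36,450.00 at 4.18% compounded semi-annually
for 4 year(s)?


Formula: FV = P * (1 + r/m)^(m*t)
Period rate: r/m = 0.0418 / 2 = 0.0209
Total periods: m*t = 2 * 4 = 8
Growth factor: (1 + 0.0209)^8 = 1.179956
FV = $36,450.00 * 1.179956 = $43,009.38

$43,009.38


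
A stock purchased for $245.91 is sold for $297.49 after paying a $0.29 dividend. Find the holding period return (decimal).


Formula: HPR = (P1 - P0 + D) / P0
Gain: $297.49 - $245.91 + $0.29 = $51.87
HPR = $51.87 / $245.91 = 0.2109

0.2109


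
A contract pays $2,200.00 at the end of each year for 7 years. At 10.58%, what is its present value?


Formula: PV = PMT * (1 - (1+r)^(-n)) / r
Discount factor: (1 + 0.1058)^(-7) = 0.494611
Bracket: 1 - 0.494611 = 0.505389
PV = $2,200.00 * 0.505389 / 0.1058 = $10,509.03

$10,509.03


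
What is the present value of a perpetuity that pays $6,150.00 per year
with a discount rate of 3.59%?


Formula: PV = C / r
Substituting: PV = $6,150.00 / 0.0359
PV = $171,309.19

$171,309.19


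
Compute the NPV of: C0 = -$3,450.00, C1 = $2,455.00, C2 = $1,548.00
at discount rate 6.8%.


Formula: NPV = C0 + C1/(1+r) + C2/(1+r)^2
Discount C1: $2,455.00 / (1 + 0.068) = $2,298.69
Discount C2: $1,548.00 / (1 + 0.068)^2 = $1,357.15
NPV = -$3,450.00 + $2,298.69 + $1,357.15 = $205.84

$205.84


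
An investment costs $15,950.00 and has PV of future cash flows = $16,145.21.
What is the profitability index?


Formula: PI = PV(cash flows) / initial investment
Substituting: PI = $16,145.21 / $15,950.00
PI = 1.0122

1.0122


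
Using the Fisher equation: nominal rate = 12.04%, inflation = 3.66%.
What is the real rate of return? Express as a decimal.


Formula: (1 + r_real) = (1 + r_nom) / (1 + inflation)
Substituting: (1 + r_real) = 1.1204 / 1.0366
(1 + r_real) = 1.080841
r_real = 1.080841 - 1 = 0.080841

0.080841


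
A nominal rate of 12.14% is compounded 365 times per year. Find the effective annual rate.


Formula: EAR = (1 + r/m)^m - 1
Period rate: r/m = 0.1214 / 365 = 0.000333
Compounding: (1 + 0.000333)^365 = 1.129054
EAR = 1.129054 - 1 = 0.129054

0.129054


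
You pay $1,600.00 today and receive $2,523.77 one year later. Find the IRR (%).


Formula: IRR = C1/C0 - 1
Substituting: IRR = $2,523.77 / $1,600.00 - 1
Ratio: 1.577356 - 1 = 0.577356
IRR = 57.7356%

57.7356%


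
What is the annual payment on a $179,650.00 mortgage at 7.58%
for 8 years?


Formula: PMT = PV * r / (1 - (1+r)^(-n))
Denominator: 1 - (1 + 0.0758)^(-8) = 0.442625
Numerator: $179,650.00 * 0.0758 = 13617.47
PMT = 13617.47 / 0.442625 = $30,765.27

$30,765.27


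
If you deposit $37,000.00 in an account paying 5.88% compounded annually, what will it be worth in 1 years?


Formula: FV = P * (1 + r)^n
Substituting: FV = $37,000.00 * (1 + 0.0588)^1
Growth factor: (1.0588)^1 = 1.0588
FV = $37,000.00 * 1.0588 = $39,175.60

$39,175.60


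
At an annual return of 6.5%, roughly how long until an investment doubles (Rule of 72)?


Formula: Years ≈ 72 / r
Substituting: Years ≈ 72 / 6.5
Years ≈ 11.1

11.1 years


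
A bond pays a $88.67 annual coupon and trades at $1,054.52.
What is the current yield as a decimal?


Formula: Current yield = annual coupon / price
Substituting: CY = $88.67 / $1,054.52
CY = 0.084086

0.084086


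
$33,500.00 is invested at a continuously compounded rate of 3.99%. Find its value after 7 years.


Formula: FV = P * e^(r*t)
Exponent: r*t = 0.0399 * 7 = 0.2793
e^(0.2793) = 1.322204
FV = $33,500.00 * 1.322204 = $44,293.83

$44,293.83


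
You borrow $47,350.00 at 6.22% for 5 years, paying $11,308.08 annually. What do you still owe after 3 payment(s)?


Formula: Balance = PV*(1+r)^k - PMT*((1+r)^k - 1)/r
Growth: (1 + 0.0622)^3 = 1.198447
Accumulated factor: ((1+r)^k - 1)/r = 3.190469
Balance = $47,350.00 * 1.198447 - $11,308.08 * 3.190469
Balance = $20,668.40

$20,668.40


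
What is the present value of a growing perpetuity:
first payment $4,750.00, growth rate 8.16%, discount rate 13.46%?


Formula: PV = C / (r - g)
Spread: r - g = 0.1346 - 0.0816 = 0.053
Substituting: PV = $4,750.00 / 0.053
PV = $89,622.64

$89,622.64


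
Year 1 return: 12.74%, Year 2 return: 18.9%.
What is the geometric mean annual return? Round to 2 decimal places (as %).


Formula: Geometric mean = ((1+r1)*(1+r2))^(1/2) - 1
Product: (1 + 0.1274) * (1 + 0.189) = 1.1274 * 1.189 = 1.340479
Square root: 1.340479^0.5 = 1.15779
Geometric mean = 1.15779 - 1 = 0.15779
As percentage: 15.78%

15.78%


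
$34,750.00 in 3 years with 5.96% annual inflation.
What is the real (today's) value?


Formula: Real value = nominal / (1 + inflation)^years
Price level: (1 + 0.0596)^3 = 1.189668
Real value = $34,750.00 / 1.189668 = $29,209.83

$29,209.83


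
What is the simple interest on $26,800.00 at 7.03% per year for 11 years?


Formula: I = P * r * t
Substituting: I = $26,800.00 * 0.0703 * 11
Step: I = $26,800.00 * 0.7733
I = $20,724.44

$20,724.44


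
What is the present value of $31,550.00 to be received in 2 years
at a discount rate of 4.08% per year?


Formula: PV = FV / (1 + r)^n
Substituting: PV = $31,550.00 / (1 + 0.0408)^2
Discount factor: (1.0408)^2 = 1.083265
PV = $31,550.00 / 1.083265 = $29,124.92

$29,124.92


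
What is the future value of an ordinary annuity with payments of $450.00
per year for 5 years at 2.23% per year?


Formula: FV = PMT * ((1+r)^n - 1) / r
Growth factor: (1 + 0.0223)^5 = 1.116585
Numerator: 1.116585 - 1 = 0.116585
FV = $450.00 * 0.116585 / 0.0223 = $2,352.61

$2,352.61


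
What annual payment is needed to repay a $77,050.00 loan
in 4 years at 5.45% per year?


Formula: PMT = PV * r / (1 - (1+r)^(-n))
Denominator: 1 - (1 + 0.0545)^(-4) = 0.191251
Numerator: $77,050.00 * 0.0545 = 4199.225
PMT = 4199.225 / 0.191251 = $21,956.60

$21,956.60


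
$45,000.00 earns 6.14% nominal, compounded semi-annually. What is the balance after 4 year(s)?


Formula: FV = P * (1 + r/m)^(m*t)
Period rate: r/m = 0.0614 / 2 = 0.0307
Total periods: m*t = 2 * 4 = 8
Growth factor: (1 + 0.0307)^8 = 1.273674
FV = $45,000.00 * 1.273674 = $57,315.32

$57,315.32


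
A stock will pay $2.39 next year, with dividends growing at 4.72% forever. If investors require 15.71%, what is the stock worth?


Formula: P = D1 / (r - g)
Spread: r - g = 0.1571 - 0.0472 = 0.1099
Substituting: P = $2.39 / 0.1099
P = $21.75

$21.75


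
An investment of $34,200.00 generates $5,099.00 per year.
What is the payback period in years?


Formula: Payback = investment / annual cash flow
Substituting: Payback = $34,200.00 / $5,099.00
Payback = 6.7072 years

6.7072 years


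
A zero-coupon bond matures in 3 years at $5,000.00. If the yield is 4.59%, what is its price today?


Formula: Price = FV / (1 + r)^n
Substituting: Price = $5,000.00 / (1 + 0.0459)^3
Discount factor: (1.0459)^3 = 1.144117
Price = $5,000.00 / 1.144117 = $4,370.18

$4,370.18


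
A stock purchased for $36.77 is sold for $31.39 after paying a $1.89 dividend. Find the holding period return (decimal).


Formula: HPR = (P1 - P0 + D) / P0
Gain: $31.39 - $36.77 + $1.89 = -$3.49
HPR = -$3.49 / $36.77 = -0.0949

-0.0949


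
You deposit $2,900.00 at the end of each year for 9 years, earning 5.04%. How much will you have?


Formula: FV = PMT * ((1+r)^n - 1) / r
Growth factor: (1 + 0.0504)^9 = 1.556655
Numerator: 1.556655 - 1 = 0.556655
FV = $2,900.00 * 0.556655 / 0.0504 = $32,029.76

$32,029.76


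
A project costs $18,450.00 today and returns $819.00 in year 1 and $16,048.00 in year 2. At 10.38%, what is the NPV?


Formula: NPV = C0 + C1/(1+r) + C2/(1+r)^2
Discount C1: $819.00 / (1 + 0.1038) = $741.98
Discount C2: $16,048.00 / (1 + 0.1038)^2 = $13,171.65
NPV = -$18,450.00 + $741.98 + $13,171.65 = -$4,536.37

-$4,536.37


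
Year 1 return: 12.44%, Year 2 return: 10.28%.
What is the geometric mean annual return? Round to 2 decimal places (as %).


Formula: Geometric mean = ((1+r1)*(1+r2))^(1/2) - 1
Product: (1 + 0.1244) * (1 + 0.1028) = 1.1244 * 1.1028 = 1.239988
Square root: 1.239988^0.5 = 1.113548
Geometric mean = 1.113548 - 1 = 0.113548
As percentage: 11.35%

11.35%


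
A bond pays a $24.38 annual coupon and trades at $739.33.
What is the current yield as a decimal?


Formula: Current yield = annual coupon / price
Substituting: CY = $24.38 / $739.33
CY = 0.032976

0.032976


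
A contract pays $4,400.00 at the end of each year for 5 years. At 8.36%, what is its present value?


Formula: PV = PMT * (1 - (1+r)^(-n)) / r
Discount factor: (1 + 0.0836)^(-5) = 0.669353
Bracket: 1 - 0.669353 = 0.330647
PV = $4,400.00 * 0.330647 / 0.0836 = $17,402.49

$17,402.49


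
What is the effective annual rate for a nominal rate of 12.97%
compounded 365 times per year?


Formula: EAR = (1 + r/m)^m - 1
Period rate: r/m = 0.1297 / 365 = 0.000355
Compounding: (1 + 0.000355)^365 = 1.138461
EAR = 1.138461 - 1 = 0.138461

0.138461


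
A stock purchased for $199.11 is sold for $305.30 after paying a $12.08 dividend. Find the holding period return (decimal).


Formula: HPR = (P1 - P0 + D) / P0
Gain: $305.30 - $199.11 + $12.08 = $118.27
HPR = $118.27 / $199.11 = 0.594

0.594


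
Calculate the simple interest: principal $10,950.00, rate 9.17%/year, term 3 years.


Formula: I = P * r * t
Substituting: I = $10,950.00 * 0.0917 * 3
Step: I = $10,950.00 * 0.2751
I = $3,012.35

$3,012.35


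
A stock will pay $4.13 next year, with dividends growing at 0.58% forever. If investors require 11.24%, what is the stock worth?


Formula: P = D1 / (r - g)
Spread: r - g = 0.1124 - 0.0058 = 0.1066
Substituting: P = $4.13 / 0.1066
P = $38.74

$38.74


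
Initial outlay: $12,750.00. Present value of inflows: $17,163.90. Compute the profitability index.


Formula: PI = PV(cash flows) / initial investment
Substituting: PI = $17,163.90 / $12,750.00
PI = 1.3462

1.3462


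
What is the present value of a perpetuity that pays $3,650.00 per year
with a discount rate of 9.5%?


Formula: PV = C / r
Substituting: PV = $3,650.00 / 0.095
PV = $38,421.05

$38,421.05


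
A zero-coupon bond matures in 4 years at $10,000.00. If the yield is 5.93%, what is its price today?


Formula: Price = FV / (1 + r)^n
Substituting: Price = $10,000.00 / (1 + 0.0593)^4
Discount factor: (1.0593)^4 = 1.259145
Price = $10,000.00 / 1.259145 = $7,941.89

$7,941.89


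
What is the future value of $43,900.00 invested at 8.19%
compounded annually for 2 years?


Formula: FV = P * (1 + r)^n
Substituting: FV = $43,900.00 * (1 + 0.0819)^2
Growth factor: (1.0819)^2 = 1.170508
FV = $43,900.00 * 1.170508 = $51,385.28

$51,385.28


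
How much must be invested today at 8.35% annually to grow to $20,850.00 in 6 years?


Formula: PV = FV / (1 + r)^n
Substituting: PV = $20,850.00 / (1 + 0.0835)^6
Discount factor: (1.0835)^6 = 1.617981
PV = $20,850.00 / 1.617981 = $12,886.43

$12,886.43


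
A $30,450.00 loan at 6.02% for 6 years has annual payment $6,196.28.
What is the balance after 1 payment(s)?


Formula: Balance = PV*(1+r)^k - PMT*((1+r)^k - 1)/r
Growth: (1 + 0.0602)^1 = 1.0602
Accumulated factor: ((1+r)^k - 1)/r = 1.0
Balance = $30,450.00 * 1.0602 - $6,196.28 * 1.0
Balance = $26,086.81

$26,086.81


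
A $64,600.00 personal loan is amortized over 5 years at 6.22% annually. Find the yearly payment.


Formula: PMT = PV * r / (1 - (1+r)^(-n))
Denominator: 1 - (1 + 0.0622)^(-5) = 0.260448
Numerator: $64,600.00 * 0.0622 = 4018.12
PMT = 4018.12 / 0.260448 = $15,427.70

$15,427.70


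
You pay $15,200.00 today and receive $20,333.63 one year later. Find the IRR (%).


Formula: IRR = C1/C0 - 1
Substituting: IRR = $20,333.63 / $15,200.00 - 1
Ratio: 1.337739 - 1 = 0.337739
IRR = 33.7739%

33.7739%


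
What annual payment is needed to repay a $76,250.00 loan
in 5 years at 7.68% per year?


Formula: PMT = PV * r / (1 - (1+r)^(-n))
Denominator: 1 - (1 + 0.0768)^(-5) = 0.309244
Numerator: $76,250.00 * 0.0768 = 5856.0
PMT = 5856.0 / 0.309244 = $18,936.51

$18,936.51


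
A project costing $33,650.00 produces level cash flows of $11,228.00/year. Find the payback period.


Formula: Payback = investment / annual cash flow
Substituting: Payback = $33,650.00 / $11,228.00
Payback = 2.997 years

2.997 years


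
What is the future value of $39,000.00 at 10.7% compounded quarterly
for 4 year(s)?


Formula: FV = P * (1 + r/m)^(m*t)
Period rate: r/m = 0.107 / 4 = 0.02675
Total periods: m*t = 4 * 4 = 16
Growth factor: (1 + 0.02675)^16 = 1.525581
FV = $39,000.00 * 1.525581 = $59,497.67

$59,497.67


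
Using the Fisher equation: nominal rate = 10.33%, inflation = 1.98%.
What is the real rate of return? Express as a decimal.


Formula: (1 + r_real) = (1 + r_nom) / (1 + inflation)
Substituting: (1 + r_real) = 1.1033 / 1.0198
(1 + r_real) = 1.081879
r_real = 1.081879 - 1 = 0.081879

0.081879


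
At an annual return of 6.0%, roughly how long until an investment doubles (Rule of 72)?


Formula: Years ≈ 72 / r
Substituting: Years ≈ 72 / 6.0
Years ≈ 12.0

12.0 years


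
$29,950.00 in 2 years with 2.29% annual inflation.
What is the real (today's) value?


Formula: Real value = nominal / (1 + inflation)^years
Price level: (1 + 0.0229)^2 = 1.046324
Real value = $29,950.00 / 1.046324 = $28,624.01

$28,624.01


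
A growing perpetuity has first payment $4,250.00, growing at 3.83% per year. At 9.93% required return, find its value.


Formula: PV = C / (r - g)
Spread: r - g = 0.0993 - 0.0383 = 0.061
Substituting: PV = $4,250.00 / 0.061
PV = $69,672.13

$69,672.13


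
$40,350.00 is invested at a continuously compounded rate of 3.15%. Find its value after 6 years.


Formula: FV = P * e^(r*t)
Exponent: r*t = 0.0315 * 6 = 0.189
e^(0.189) = 1.208041
FV = $40,350.00 * 1.208041 = $48,744.45

$48,744.45


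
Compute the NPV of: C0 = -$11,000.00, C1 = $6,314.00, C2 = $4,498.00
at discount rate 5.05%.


Formula: NPV = C0 + C1/(1+r) + C2/(1+r)^2
Discount C1: $6,314.00 / (1 + 0.0505) = $6,010.47
Discount C2: $4,498.00 / (1 + 0.0505)^2 = $4,075.94
NPV = -$11,000.00 + $6,010.47 + $4,075.94 = -$913.59

-$913.59


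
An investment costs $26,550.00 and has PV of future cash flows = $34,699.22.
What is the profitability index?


Formula: PI = PV(cash flows) / initial investment
Substituting: PI = $34,699.22 / $26,550.00
PI = 1.3069

1.3069


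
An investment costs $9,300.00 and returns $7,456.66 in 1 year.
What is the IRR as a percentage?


Formula: IRR = C1/C0 - 1
Substituting: IRR = $7,456.66 / $9,300.00 - 1
Ratio: 0.801791 - 1 = -0.198209
IRR = -19.8209%

-19.8209%


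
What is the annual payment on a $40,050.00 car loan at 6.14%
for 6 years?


Formula: PMT = PV * r / (1 - (1+r)^(-n))
Denominator: 1 - (1 + 0.0614)^(-6) = 0.3006
Numerator: $40,050.00 * 0.0614 = 2459.07
PMT = 2459.07 / 0.3006 = $8,180.53

$8,180.53


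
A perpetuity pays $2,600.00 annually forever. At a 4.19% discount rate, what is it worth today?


Formula: PV = C / r
Substituting: PV = $2,600.00 / 0.0419
PV = $62,052.51

$62,052.51


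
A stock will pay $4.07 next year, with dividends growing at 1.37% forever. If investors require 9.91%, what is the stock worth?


Formula: P = D1 / (r - g)
Spread: r - g = 0.0991 - 0.0137 = 0.0854
Substituting: P = $4.07 / 0.0854
P = $47.66

$47.66


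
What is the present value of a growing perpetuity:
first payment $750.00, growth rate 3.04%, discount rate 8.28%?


Formula: PV = C / (r - g)
Spread: r - g = 0.0828 - 0.0304 = 0.0524
Substituting: PV = $750.00 / 0.0524
PV = $14,312.98

$14,312.98


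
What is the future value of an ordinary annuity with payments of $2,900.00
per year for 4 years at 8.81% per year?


Formula: FV = PMT * ((1+r)^n - 1) / r
Growth factor: (1 + 0.0881)^4 = 1.401765
Numerator: 1.401765 - 1 = 0.401765
FV = $2,900.00 * 0.401765 / 0.0881 = $13,224.96

$13,224.96


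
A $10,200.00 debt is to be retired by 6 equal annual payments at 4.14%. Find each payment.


Formula: PMT = PV * r / (1 - (1+r)^(-n))
Denominator: 1 - (1 + 0.0414)^(-6) = 0.216039
Numerator: $10,200.00 * 0.0414 = 422.28
PMT = 422.28 / 0.216039 = $1,954.65

$1,954.65


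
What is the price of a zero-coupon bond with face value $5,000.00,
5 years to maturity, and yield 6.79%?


Formula: Price = FV / (1 + r)^n
Substituting: Price = $5,000.00 / (1 + 0.0679)^5
Discount factor: (1.0679)^5 = 1.388842
Price = $5,000.00 / 1.388842 = $3,600.12

$3,600.12


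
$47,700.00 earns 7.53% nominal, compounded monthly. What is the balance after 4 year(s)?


Formula: FV = P * (1 + r/m)^(m*t)
Period rate: r/m = 0.0753 / 12 = 0.006275
Total periods: m*t = 12 * 4 = 48
Growth factor: (1 + 0.006275)^48 = 1.350208
FV = $47,700.00 * 1.350208 = $64,404.94

$64,404.94


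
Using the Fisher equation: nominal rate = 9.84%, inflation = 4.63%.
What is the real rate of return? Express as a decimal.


Formula: (1 + r_real) = (1 + r_nom) / (1 + inflation)
Substituting: (1 + r_real) = 1.0984 / 1.0463
(1 + r_real) = 1.049795
r_real = 1.049795 - 1 = 0.049795

0.049795


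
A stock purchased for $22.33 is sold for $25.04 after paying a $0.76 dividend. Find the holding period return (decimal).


Formula: HPR = (P1 - P0 + D) / P0
Gain: $25.04 - $22.33 + $0.76 = $3.47
HPR = $3.47 / $22.33 = 0.1554

0.1554


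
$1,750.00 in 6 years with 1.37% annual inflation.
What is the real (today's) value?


Formula: Real value = nominal / (1 + inflation)^years
Price level: (1 + 0.0137)^6 = 1.085067
Real value = $1,750.00 / 1.085067 = $1,612.80

$1,612.80


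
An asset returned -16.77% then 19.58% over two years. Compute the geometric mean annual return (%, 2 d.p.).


Formula: Geometric mean = ((1+r1)*(1+r2))^(1/2) - 1
Product: (1 + -0.1677) * (1 + 0.1958) = 0.8323 * 1.1958 = 0.995264
Square root: 0.995264^0.5 = 0.997629
Geometric mean = 0.997629 - 1 = -0.002371
As percentage: -0.24%

-0.24%


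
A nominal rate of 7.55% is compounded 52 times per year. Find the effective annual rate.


Formula: EAR = (1 + r/m)^m - 1
Period rate: r/m = 0.0755 / 52 = 0.001452
Compounding: (1 + 0.001452)^52 = 1.078364
EAR = 1.078364 - 1 = 0.078364

0.078364


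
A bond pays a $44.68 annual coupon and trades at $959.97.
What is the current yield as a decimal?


Formula: Current yield = annual coupon / price
Substituting: CY = $44.68 / $959.97
CY = 0.046543

0.046543


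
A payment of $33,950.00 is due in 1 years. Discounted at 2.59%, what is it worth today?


Formula: PV = FV / (1 + r)^n
Substituting: PV = $33,950.00 / (1 + 0.0259)^1
Discount factor: (1.0259)^1 = 1.0259
PV = $33,950.00 / 1.0259 = $33,092.89

$33,092.89


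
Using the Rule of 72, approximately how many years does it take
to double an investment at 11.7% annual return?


Formula: Years ≈ 72 / r
Substituting: Years ≈ 72 / 11.7
Years ≈ 6.2

6.2 years


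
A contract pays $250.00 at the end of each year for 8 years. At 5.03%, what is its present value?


Formula: PV = PMT * (1 - (1+r)^(-n)) / r
Discount factor: (1 + 0.0503)^(-8) = 0.675294
Bracket: 1 - 0.675294 = 0.324706
PV = $250.00 * 0.324706 / 0.0503 = $1,613.85

$1,613.85


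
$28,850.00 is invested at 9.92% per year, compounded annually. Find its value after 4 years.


Formula: FV = P * (1 + r)^n
Substituting: FV = $28,850.00 * (1 + 0.0992)^4
Growth factor: (1.0992)^4 = 1.459845
FV = $28,850.00 * 1.459845 = $42,116.54

$42,116.54


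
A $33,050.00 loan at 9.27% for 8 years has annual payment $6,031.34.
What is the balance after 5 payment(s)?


Formula: Balance = PV*(1+r)^k - PMT*((1+r)^k - 1)/r
Growth: (1 + 0.0927)^5 = 1.557775
Accumulated factor: ((1+r)^k - 1)/r = 6.01699
Balance = $33,050.00 * 1.557775 - $6,031.34 * 6.01699
Balance = $15,193.95

$15,193.95


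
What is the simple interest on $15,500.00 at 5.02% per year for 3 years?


Formula: I = P * r * t
Substituting: I = $15,500.00 * 0.0502 * 3
Step: I = $15,500.00 * 0.1506
I = $2,334.30

$2,334.30


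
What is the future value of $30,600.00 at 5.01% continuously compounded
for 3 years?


Formula: FV = P * e^(r*t)
Exponent: r*t = 0.0501 * 3 = 0.1503
e^(0.1503) = 1.162183
FV = $30,600.00 * 1.162183 = $35,562.80

$35,562.80


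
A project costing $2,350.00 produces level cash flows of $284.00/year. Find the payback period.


Formula: Payback = investment / annual cash flow
Substituting: Payback = $2,350.00 / $284.00
Payback = 8.2746 years

8.2746 years


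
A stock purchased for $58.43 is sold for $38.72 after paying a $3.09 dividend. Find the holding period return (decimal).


Formula: HPR = (P1 - P0 + D) / P0
Gain: $38.72 - $58.43 + $3.09 = -$16.62
HPR = -$16.62 / $58.43 = -0.2844

-0.2844


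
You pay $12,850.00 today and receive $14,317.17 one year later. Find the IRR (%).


Formula: IRR = C1/C0 - 1
Substituting: IRR = $14,317.17 / $12,850.00 - 1
Ratio: 1.114177 - 1 = 0.114177
IRR = 11.4177%

11.4177%


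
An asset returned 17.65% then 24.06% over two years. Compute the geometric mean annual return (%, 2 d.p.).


Formula: Geometric mean = ((1+r1)*(1+r2))^(1/2) - 1
Product: (1 + 0.1765) * (1 + 0.2406) = 1.1765 * 1.2406 = 1.459566
Square root: 1.459566^0.5 = 1.208125
Geometric mean = 1.208125 - 1 = 0.208125
As percentage: 20.81%

20.81%
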